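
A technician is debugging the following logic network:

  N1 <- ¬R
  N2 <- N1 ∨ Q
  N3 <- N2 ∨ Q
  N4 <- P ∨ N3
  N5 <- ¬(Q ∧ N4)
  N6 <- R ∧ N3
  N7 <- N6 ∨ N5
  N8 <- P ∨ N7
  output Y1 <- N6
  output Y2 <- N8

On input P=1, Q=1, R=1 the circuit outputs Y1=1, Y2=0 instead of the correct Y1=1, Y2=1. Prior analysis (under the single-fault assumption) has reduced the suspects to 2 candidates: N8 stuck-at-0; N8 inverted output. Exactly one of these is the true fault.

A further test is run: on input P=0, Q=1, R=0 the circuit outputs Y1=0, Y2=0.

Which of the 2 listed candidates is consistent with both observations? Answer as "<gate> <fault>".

N8 stuck-at-0

Evaluate each candidate on input P=0, Q=1, R=0:
  N8 stuck-at-0: N1=1, N2=1, N3=1, N4=1, N5=0, N6=0, N7=0, N8=0 [stuck-at-0] → Y1=0, Y2=0 — matches
  N8 inverted output: N1=1, N2=1, N3=1, N4=1, N5=0, N6=0, N7=0, N8=1 [inverted output] → Y1=0, Y2=1 — eliminated
Only N8 stuck-at-0 reproduces the observed Y1=0, Y2=0.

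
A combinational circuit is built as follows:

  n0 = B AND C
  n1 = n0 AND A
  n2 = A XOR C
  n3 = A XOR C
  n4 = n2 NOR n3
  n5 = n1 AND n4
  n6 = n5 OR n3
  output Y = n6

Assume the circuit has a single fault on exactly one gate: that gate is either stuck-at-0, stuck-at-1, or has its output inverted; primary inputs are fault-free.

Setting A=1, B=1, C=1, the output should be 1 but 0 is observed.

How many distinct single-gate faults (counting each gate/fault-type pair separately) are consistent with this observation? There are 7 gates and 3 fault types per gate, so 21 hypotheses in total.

12

Fault-free: n0=1, n1=1, n2=0, n3=0, n4=1, n5=1, n6=1 → 1. Observed 0.
  n0: stuck-at-0, inverted output ✓; others ✗
  n1: stuck-at-0, inverted output ✓; others ✗
  n2: stuck-at-1, inverted output ✓; others ✗
  n3: none of the 3 fault types match ✗
  n4: stuck-at-0, inverted output ✓; others ✗
  n5: stuck-at-0, inverted output ✓; others ✗
  n6: stuck-at-0, inverted output ✓; others ✗
Consistent faults: {n0 stuck-at-0, n0 inverted output, n1 stuck-at-0, n1 inverted output, n2 stuck-at-1, n2 inverted output, n4 stuck-at-0, n4 inverted output, n5 stuck-at-0, n5 inverted output, n6 stuck-at-0, n6 inverted output} — 12 in all.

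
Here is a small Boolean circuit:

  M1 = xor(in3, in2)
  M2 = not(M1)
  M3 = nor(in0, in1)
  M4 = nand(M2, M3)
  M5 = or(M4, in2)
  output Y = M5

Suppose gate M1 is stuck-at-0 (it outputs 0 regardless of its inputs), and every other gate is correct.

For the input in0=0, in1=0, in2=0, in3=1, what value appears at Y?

Propagate with M1 forced: M1=0 [stuck-at-0], M2=1, M3=1, M4=0, M5=0.
So Y = 0. (Without the fault it would be 1.)

0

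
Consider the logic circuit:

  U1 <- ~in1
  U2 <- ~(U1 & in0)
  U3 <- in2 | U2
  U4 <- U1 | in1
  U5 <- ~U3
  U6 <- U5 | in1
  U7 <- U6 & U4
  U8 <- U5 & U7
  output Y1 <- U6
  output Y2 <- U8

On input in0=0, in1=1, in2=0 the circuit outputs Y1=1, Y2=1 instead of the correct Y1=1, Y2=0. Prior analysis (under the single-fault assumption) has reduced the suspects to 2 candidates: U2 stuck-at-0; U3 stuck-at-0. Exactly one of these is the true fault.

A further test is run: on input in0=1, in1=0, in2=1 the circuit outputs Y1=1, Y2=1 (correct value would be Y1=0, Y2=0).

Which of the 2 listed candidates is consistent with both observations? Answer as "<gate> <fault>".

Evaluate each candidate on input in0=1, in1=0, in2=1:
  U2 stuck-at-0: U1=1, U2=0 [stuck-at-0], U3=1, U4=1, U5=0, U6=0, U7=0, U8=0 → Y1=0, Y2=0 — eliminated
  U3 stuck-at-0: U1=1, U2=0, U3=0 [stuck-at-0], U4=1, U5=1, U6=1, U7=1, U8=1 → Y1=1, Y2=1 — matches
Only U3 stuck-at-0 reproduces the observed Y1=1, Y2=1.

U3 stuck-at-0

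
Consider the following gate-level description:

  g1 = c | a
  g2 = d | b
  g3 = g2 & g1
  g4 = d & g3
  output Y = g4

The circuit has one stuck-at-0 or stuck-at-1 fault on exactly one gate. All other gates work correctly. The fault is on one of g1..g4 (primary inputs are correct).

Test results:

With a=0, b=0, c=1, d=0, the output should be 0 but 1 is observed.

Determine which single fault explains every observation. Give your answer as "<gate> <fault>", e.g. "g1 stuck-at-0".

g4 stuck-at-1

Fault-free values for test 1 (a=0, b=0, c=1, d=0): g1=1, g2=0, g3=0, g4=0, giving Y=0. Observed 1.
Test 1: faults giving observed 1 are {g4 stuck-at-1}.
Only g4 stuck-at-1 is consistent with every test.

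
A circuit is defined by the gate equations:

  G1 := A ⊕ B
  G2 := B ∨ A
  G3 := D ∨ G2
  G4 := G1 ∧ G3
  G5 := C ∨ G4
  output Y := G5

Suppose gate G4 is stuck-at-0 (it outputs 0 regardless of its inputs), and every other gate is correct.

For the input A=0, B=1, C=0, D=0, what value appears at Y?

0

Propagate with G4 forced: G1=1, G2=1, G3=1, G4=0 [stuck-at-0], G5=0.
So Y = 0. (Without the fault it would be 1.)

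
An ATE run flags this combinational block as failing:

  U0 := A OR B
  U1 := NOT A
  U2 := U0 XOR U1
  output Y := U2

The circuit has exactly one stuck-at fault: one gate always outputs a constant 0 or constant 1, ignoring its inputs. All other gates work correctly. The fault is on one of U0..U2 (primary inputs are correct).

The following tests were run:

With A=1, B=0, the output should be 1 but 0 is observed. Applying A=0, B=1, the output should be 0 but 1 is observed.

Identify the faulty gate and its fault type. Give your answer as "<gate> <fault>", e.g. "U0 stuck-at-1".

U0 stuck-at-0

Fault-free values for test 1 (A=1, B=0): U0=1, U1=0, U2=1, giving Y=1. Observed 0.
Test 1: faults giving observed 0 are {U0 stuck-at-0, U1 stuck-at-1, U2 stuck-at-0}.
Test 2 (A=0, B=1): fault-free U0=1, U1=1, U2=0 → 0; observed 1. Eliminates U1 stuck-at-1, U2 stuck-at-0.
Only U0 stuck-at-0 is consistent with every test.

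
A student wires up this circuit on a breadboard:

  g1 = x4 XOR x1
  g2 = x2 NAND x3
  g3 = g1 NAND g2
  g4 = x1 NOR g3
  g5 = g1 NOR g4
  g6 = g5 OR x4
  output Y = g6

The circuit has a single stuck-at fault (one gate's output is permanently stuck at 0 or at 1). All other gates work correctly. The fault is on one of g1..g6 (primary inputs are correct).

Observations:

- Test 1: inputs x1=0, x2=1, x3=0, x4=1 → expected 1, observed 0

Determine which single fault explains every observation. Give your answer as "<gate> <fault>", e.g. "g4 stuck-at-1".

g6 stuck-at-0

Fault-free values for test 1 (x1=0, x2=1, x3=0, x4=1): g1=1, g2=1, g3=0, g4=1, g5=0, g6=1, giving Y=1. Observed 0.
Test 1: faults giving observed 0 are {g6 stuck-at-0}.
Only g6 stuck-at-0 is consistent with every test.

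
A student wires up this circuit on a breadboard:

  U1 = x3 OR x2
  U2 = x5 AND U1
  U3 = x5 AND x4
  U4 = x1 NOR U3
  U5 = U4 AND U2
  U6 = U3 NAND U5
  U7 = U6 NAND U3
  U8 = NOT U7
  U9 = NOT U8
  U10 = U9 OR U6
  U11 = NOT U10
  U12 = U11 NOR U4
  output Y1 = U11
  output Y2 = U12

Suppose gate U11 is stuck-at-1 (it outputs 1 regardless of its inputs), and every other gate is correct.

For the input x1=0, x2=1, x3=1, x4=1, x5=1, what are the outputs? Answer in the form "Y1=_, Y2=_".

Propagate with U11 forced: U1=1, U2=1, U3=1, U4=0, U5=0, U6=1, U7=0, U8=1, U9=0, U10=1, U11=1 [stuck-at-1], U12=0.
So the outputs are Y1=1, Y2=0. (Without the fault they would be Y1=0, Y2=1.)

Y1=1, Y2=0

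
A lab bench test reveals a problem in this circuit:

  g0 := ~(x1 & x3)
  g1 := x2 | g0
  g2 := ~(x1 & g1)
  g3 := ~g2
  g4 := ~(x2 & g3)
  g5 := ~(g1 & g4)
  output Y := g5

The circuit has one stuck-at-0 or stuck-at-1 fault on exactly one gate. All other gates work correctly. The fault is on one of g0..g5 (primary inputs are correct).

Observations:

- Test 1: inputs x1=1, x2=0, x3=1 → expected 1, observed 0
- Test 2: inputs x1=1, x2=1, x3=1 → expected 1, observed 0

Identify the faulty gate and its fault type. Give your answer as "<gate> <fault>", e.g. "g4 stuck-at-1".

Fault-free values for test 1 (x1=1, x2=0, x3=1): g0=0, g1=0, g2=1, g3=0, g4=1, g5=1, giving Y=1. Observed 0.
Test 1: faults giving observed 0 are {g0 stuck-at-1, g1 stuck-at-1, g5 stuck-at-0}.
Test 2 (x1=1, x2=1, x3=1): fault-free g0=0, g1=1, g2=0, g3=1, g4=0, g5=1 → 1; observed 0. Eliminates g0 stuck-at-1, g1 stuck-at-1.
Only g5 stuck-at-0 is consistent with every test.

g5 stuck-at-0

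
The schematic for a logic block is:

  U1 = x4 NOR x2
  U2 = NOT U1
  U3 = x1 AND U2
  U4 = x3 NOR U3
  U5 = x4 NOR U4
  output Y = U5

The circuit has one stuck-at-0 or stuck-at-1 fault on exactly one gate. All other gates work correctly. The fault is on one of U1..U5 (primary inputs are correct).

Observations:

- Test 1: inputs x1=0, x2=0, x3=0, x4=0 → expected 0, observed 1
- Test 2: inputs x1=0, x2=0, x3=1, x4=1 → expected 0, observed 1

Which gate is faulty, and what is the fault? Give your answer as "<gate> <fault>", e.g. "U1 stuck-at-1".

Fault-free values for test 1 (x1=0, x2=0, x3=0, x4=0): U1=1, U2=0, U3=0, U4=1, U5=0, giving Y=0. Observed 1.
Test 1: faults giving observed 1 are {U3 stuck-at-1, U4 stuck-at-0, U5 stuck-at-1}.
Test 2 (x1=0, x2=0, x3=1, x4=1): fault-free U1=0, U2=1, U3=0, U4=0, U5=0 → 0; observed 1. Eliminates U3 stuck-at-1, U4 stuck-at-0.
Only U5 stuck-at-1 is consistent with every test.

U5 stuck-at-1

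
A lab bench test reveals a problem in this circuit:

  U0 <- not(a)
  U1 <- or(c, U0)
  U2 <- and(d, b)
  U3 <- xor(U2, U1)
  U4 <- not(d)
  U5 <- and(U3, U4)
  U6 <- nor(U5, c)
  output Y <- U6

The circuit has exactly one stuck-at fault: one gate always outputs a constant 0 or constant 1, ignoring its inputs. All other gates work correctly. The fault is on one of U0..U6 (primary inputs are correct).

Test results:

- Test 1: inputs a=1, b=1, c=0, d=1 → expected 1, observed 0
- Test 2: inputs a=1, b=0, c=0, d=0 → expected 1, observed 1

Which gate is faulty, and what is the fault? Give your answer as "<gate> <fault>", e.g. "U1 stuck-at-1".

U4 stuck-at-1

Fault-free values for test 1 (a=1, b=1, c=0, d=1): U0=0, U1=0, U2=1, U3=1, U4=0, U5=0, U6=1, giving Y=1. Observed 0.
Test 1: faults giving observed 0 are {U4 stuck-at-1, U5 stuck-at-1, U6 stuck-at-0}.
Test 2 (a=1, b=0, c=0, d=0): fault-free U0=0, U1=0, U2=0, U3=0, U4=1, U5=0, U6=1 → 1; observed 1. Eliminates U5 stuck-at-1, U6 stuck-at-0.
Only U4 stuck-at-1 is consistent with every test.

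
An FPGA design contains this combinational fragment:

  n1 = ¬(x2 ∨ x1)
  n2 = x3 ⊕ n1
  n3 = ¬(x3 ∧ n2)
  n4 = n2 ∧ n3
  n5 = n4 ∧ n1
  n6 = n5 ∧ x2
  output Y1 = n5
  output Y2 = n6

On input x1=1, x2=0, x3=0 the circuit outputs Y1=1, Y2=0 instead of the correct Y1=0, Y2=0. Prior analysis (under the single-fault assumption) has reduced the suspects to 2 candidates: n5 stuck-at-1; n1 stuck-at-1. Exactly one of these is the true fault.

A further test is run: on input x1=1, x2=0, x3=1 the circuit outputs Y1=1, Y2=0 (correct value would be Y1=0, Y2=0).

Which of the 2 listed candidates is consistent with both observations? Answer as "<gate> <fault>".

n5 stuck-at-1

Evaluate each candidate on input x1=1, x2=0, x3=1:
  n5 stuck-at-1: n1=0, n2=1, n3=0, n4=0, n5=1 [stuck-at-1], n6=0 → Y1=1, Y2=0 — matches
  n1 stuck-at-1: n1=1 [stuck-at-1], n2=0, n3=1, n4=0, n5=0, n6=0 → Y1=0, Y2=0 — eliminated
Only n5 stuck-at-1 reproduces the observed Y1=1, Y2=0.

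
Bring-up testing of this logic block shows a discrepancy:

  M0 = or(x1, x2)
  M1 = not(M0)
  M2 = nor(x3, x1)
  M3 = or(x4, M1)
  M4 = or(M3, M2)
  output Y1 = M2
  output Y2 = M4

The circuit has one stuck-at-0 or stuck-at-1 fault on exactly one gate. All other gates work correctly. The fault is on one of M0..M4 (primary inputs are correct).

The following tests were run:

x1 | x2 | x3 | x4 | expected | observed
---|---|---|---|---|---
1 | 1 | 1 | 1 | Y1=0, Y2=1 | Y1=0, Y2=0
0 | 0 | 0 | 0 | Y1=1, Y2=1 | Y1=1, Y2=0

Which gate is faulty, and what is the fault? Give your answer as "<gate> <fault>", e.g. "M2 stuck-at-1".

M4 stuck-at-0

Fault-free values for test 1 (x1=1, x2=1, x3=1, x4=1): M0=1, M1=0, M2=0, M3=1, M4=1, giving Y1=0, Y2=1. Observed Y1=0, Y2=0.
Test 1: faults giving observed Y1=0, Y2=0 are {M3 stuck-at-0, M4 stuck-at-0}.
Test 2 (x1=0, x2=0, x3=0, x4=0): fault-free M0=0, M1=1, M2=1, M3=1, M4=1 → Y1=1, Y2=1; observed Y1=1, Y2=0. Eliminates M3 stuck-at-0.
Only M4 stuck-at-0 is consistent with every test.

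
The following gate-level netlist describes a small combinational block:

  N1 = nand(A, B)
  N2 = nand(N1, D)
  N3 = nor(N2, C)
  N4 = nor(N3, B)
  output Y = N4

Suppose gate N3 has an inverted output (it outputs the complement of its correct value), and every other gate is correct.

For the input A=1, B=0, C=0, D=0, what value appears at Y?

Propagate with N3 forced: N1=1, N2=1, N3=1 [inverted output], N4=0.
So Y = 0. (Without the fault it would be 1.)

0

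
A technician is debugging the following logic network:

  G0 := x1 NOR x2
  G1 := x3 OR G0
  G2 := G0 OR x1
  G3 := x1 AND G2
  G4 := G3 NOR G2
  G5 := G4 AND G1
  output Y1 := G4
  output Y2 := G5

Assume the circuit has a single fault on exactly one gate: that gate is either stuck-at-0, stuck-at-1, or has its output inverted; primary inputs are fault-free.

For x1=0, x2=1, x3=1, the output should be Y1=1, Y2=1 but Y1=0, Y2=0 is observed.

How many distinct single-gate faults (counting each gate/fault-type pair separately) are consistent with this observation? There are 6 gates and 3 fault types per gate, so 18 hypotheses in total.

Fault-free: G0=0, G1=1, G2=0, G3=0, G4=1, G5=1 → Y1=1, Y2=1. Observed Y1=0, Y2=0.
  G0: stuck-at-1, inverted output ✓; others ✗
  G1: none of the 3 fault types match ✗
  G2: stuck-at-1, inverted output ✓; others ✗
  G3: stuck-at-1, inverted output ✓; others ✗
  G4: stuck-at-0, inverted output ✓; others ✗
  G5: none of the 3 fault types match ✗
Consistent faults: {G0 stuck-at-1, G0 inverted output, G2 stuck-at-1, G2 inverted output, G3 stuck-at-1, G3 inverted output, G4 stuck-at-0, G4 inverted output} — 8 in all.

8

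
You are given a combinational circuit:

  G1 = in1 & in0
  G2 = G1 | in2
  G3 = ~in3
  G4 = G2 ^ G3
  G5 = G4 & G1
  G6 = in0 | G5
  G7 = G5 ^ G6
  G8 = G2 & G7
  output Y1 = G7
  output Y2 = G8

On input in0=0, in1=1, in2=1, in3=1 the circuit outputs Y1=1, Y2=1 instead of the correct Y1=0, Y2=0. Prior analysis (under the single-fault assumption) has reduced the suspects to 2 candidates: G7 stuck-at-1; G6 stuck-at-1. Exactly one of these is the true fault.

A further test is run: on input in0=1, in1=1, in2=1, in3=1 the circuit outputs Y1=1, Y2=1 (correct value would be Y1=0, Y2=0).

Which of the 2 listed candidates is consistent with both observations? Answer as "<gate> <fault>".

Evaluate each candidate on input in0=1, in1=1, in2=1, in3=1:
  G7 stuck-at-1: G1=1, G2=1, G3=0, G4=1, G5=1, G6=1, G7=1 [stuck-at-1], G8=1 → Y1=1, Y2=1 — matches
  G6 stuck-at-1: G1=1, G2=1, G3=0, G4=1, G5=1, G6=1 [stuck-at-1], G7=0, G8=0 → Y1=0, Y2=0 — eliminated
Only G7 stuck-at-1 reproduces the observed Y1=1, Y2=1.

G7 stuck-at-1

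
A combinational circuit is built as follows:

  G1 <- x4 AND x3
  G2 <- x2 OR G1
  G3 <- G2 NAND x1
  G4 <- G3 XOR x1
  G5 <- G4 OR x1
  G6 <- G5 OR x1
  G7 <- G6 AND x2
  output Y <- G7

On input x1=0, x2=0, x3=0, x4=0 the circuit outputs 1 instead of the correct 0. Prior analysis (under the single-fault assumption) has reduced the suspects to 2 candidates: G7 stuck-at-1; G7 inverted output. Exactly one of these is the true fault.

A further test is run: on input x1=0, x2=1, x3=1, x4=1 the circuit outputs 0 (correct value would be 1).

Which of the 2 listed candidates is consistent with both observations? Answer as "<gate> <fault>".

Evaluate each candidate on input x1=0, x2=1, x3=1, x4=1:
  G7 stuck-at-1: G1=1, G2=1, G3=1, G4=1, G5=1, G6=1, G7=1 [stuck-at-1] → 1 — eliminated
  G7 inverted output: G1=1, G2=1, G3=1, G4=1, G5=1, G6=1, G7=0 [inverted output] → 0 — matches
Only G7 inverted output reproduces the observed 0.

G7 inverted output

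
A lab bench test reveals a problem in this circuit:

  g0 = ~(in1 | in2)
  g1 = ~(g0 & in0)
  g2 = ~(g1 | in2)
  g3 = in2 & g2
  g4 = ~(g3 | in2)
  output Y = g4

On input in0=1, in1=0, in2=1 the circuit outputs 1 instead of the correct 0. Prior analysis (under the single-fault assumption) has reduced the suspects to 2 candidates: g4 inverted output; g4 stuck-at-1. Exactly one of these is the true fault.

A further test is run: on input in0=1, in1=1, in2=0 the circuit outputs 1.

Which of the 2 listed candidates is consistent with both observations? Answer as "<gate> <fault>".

g4 stuck-at-1

Evaluate each candidate on input in0=1, in1=1, in2=0:
  g4 inverted output: g0=0, g1=1, g2=0, g3=0, g4=0 [inverted output] → 0 — eliminated
  g4 stuck-at-1: g0=0, g1=1, g2=0, g3=0, g4=1 [stuck-at-1] → 1 — matches
Only g4 stuck-at-1 reproduces the observed 1.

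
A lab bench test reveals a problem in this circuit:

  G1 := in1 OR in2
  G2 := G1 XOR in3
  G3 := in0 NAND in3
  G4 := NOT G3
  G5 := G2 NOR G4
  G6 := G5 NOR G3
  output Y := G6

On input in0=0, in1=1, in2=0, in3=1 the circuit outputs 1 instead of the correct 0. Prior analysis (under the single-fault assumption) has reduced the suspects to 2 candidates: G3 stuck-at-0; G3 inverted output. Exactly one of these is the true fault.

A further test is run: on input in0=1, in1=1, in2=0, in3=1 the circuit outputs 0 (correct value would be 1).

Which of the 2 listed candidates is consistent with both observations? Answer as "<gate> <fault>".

Evaluate each candidate on input in0=1, in1=1, in2=0, in3=1:
  G3 stuck-at-0: G1=1, G2=0, G3=0 [stuck-at-0], G4=1, G5=0, G6=1 → 1 — eliminated
  G3 inverted output: G1=1, G2=0, G3=1 [inverted output], G4=0, G5=1, G6=0 → 0 — matches
Only G3 inverted output reproduces the observed 0.

G3 inverted output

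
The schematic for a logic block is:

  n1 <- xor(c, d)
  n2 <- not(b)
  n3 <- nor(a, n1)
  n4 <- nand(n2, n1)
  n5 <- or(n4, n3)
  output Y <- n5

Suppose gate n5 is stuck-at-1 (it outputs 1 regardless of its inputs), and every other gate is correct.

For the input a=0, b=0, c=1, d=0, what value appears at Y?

1

Propagate with n5 forced: n1=1, n2=1, n3=0, n4=0, n5=1 [stuck-at-1].
So Y = 1. (Without the fault it would be 0.)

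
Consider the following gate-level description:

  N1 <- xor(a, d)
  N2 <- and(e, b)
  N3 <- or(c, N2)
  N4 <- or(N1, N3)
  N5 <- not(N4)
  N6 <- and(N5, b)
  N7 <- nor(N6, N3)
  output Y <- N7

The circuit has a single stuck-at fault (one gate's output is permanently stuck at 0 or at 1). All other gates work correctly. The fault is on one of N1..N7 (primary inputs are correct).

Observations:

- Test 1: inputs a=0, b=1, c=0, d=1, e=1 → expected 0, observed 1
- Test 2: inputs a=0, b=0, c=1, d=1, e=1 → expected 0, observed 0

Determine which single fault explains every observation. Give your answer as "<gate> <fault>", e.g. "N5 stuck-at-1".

Fault-free values for test 1 (a=0, b=1, c=0, d=1, e=1): N1=1, N2=1, N3=1, N4=1, N5=0, N6=0, N7=0, giving Y=0. Observed 1.
Test 1: faults giving observed 1 are {N2 stuck-at-0, N3 stuck-at-0, N7 stuck-at-1}.
Test 2 (a=0, b=0, c=1, d=1, e=1): fault-free N1=1, N2=0, N3=1, N4=1, N5=0, N6=0, N7=0 → 0; observed 0. Eliminates N3 stuck-at-0, N7 stuck-at-1.
Only N2 stuck-at-0 is consistent with every test.

N2 stuck-at-0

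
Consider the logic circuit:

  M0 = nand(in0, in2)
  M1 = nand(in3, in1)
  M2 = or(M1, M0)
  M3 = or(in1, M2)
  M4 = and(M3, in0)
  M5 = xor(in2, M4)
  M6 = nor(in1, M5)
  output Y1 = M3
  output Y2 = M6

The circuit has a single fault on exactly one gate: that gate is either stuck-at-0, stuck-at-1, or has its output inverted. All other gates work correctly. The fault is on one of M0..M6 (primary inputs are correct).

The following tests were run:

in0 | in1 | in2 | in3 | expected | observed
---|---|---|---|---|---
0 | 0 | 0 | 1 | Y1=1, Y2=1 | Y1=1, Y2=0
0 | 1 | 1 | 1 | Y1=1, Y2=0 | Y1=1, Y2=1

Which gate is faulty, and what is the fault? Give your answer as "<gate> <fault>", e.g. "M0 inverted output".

Fault-free values for test 1 (in0=0, in1=0, in2=0, in3=1): M0=1, M1=1, M2=1, M3=1, M4=0, M5=0, M6=1, giving Y1=1, Y2=1. Observed Y1=1, Y2=0.
Test 1: faults giving observed Y1=1, Y2=0 are {M4 stuck-at-1, M4 inverted output, M5 stuck-at-1, M5 inverted output, M6 stuck-at-0, M6 inverted output}.
Test 2 (in0=0, in1=1, in2=1, in3=1): fault-free M0=1, M1=0, M2=1, M3=1, M4=0, M5=1, M6=0 → Y1=1, Y2=0; observed Y1=1, Y2=1. Eliminates M4 stuck-at-1, M4 inverted output, M5 stuck-at-1, M5 inverted output, M6 stuck-at-0.
Only M6 inverted output is consistent with every test.

M6 inverted output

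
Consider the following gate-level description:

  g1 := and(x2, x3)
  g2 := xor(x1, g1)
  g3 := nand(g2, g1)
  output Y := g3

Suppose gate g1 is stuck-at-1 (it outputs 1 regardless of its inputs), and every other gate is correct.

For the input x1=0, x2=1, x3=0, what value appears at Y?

0

Propagate with g1 forced: g1=1 [stuck-at-1], g2=1, g3=0.
So Y = 0. (Without the fault it would be 1.)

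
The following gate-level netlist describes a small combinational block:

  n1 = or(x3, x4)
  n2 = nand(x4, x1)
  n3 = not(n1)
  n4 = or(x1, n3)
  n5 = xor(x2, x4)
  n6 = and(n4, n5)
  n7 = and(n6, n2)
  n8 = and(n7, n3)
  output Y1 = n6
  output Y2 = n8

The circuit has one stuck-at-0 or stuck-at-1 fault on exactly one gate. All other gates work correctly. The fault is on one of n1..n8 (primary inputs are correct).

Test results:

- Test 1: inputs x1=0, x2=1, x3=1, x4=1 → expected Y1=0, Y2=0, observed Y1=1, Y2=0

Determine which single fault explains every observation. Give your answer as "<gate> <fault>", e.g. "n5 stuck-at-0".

n6 stuck-at-1

Fault-free values for test 1 (x1=0, x2=1, x3=1, x4=1): n1=1, n2=1, n3=0, n4=0, n5=0, n6=0, n7=0, n8=0, giving Y1=0, Y2=0. Observed Y1=1, Y2=0.
Test 1: faults giving observed Y1=1, Y2=0 are {n6 stuck-at-1}.
Only n6 stuck-at-1 is consistent with every test.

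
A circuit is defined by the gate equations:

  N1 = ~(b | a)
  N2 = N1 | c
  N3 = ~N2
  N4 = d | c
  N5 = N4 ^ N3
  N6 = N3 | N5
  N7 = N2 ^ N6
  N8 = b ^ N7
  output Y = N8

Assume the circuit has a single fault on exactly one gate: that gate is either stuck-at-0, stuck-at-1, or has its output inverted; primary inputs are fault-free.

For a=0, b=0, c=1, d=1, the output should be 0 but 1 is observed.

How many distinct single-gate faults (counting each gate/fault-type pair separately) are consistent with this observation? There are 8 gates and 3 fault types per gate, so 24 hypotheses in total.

Fault-free: N1=1, N2=1, N3=0, N4=1, N5=1, N6=1, N7=0, N8=0 → 0. Observed 1.
  N1: none of the 3 fault types match ✗
  N2: stuck-at-0, inverted output ✓; others ✗
  N3: none of the 3 fault types match ✗
  N4: stuck-at-0, inverted output ✓; others ✗
  N5: stuck-at-0, inverted output ✓; others ✗
  N6: stuck-at-0, inverted output ✓; others ✗
  N7: stuck-at-1, inverted output ✓; others ✗
  N8: stuck-at-1, inverted output ✓; others ✗
Consistent faults: {N2 stuck-at-0, N2 inverted output, N4 stuck-at-0, N4 inverted output, N5 stuck-at-0, N5 inverted output, N6 stuck-at-0, N6 inverted output, N7 stuck-at-1, N7 inverted output, N8 stuck-at-1, N8 inverted output} — 12 in all.

12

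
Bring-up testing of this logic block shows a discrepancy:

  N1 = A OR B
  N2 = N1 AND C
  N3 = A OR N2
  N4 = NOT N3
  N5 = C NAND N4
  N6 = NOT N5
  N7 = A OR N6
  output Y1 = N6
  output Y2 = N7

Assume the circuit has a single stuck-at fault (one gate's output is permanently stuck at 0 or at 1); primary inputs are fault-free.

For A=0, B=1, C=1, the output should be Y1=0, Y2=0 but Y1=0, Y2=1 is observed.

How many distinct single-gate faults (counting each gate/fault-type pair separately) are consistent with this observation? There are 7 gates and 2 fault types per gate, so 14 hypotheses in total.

1

Fault-free: N1=1, N2=1, N3=1, N4=0, N5=1, N6=0, N7=0 → Y1=0, Y2=0. Observed Y1=0, Y2=1.
  N1 stuck-at-0: output Y1=1, Y2=1 ✗
  N1 stuck-at-1: output Y1=0, Y2=0 ✗
  N2 stuck-at-0: output Y1=1, Y2=1 ✗
  N2 stuck-at-1: output Y1=0, Y2=0 ✗
  N3 stuck-at-0: output Y1=1, Y2=1 ✗
  N3 stuck-at-1: output Y1=0, Y2=0 ✗
  N4 stuck-at-0: output Y1=0, Y2=0 ✗
  N4 stuck-at-1: output Y1=1, Y2=1 ✗
  N5 stuck-at-0: output Y1=1, Y2=1 ✗
  N5 stuck-at-1: output Y1=0, Y2=0 ✗
  N6 stuck-at-0: output Y1=0, Y2=0 ✗
  N6 stuck-at-1: output Y1=1, Y2=1 ✗
  N7 stuck-at-0: output Y1=0, Y2=0 ✗
  N7 stuck-at-1: output Y1=0, Y2=1 ✓
Consistent faults: {N7 stuck-at-1} — 1 in all.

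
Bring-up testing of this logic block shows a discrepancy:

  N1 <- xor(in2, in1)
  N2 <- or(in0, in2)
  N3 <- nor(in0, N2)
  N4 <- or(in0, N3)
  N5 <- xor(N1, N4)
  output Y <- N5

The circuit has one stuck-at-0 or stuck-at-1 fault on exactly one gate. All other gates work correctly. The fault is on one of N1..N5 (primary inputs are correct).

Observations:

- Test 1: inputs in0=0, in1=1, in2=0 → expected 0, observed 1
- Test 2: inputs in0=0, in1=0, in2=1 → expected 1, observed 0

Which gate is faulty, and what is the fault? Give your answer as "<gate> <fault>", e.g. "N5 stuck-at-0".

N1 stuck-at-0

Fault-free values for test 1 (in0=0, in1=1, in2=0): N1=1, N2=0, N3=1, N4=1, N5=0, giving Y=0. Observed 1.
Test 1: faults giving observed 1 are {N1 stuck-at-0, N2 stuck-at-1, N3 stuck-at-0, N4 stuck-at-0, N5 stuck-at-1}.
Test 2 (in0=0, in1=0, in2=1): fault-free N1=1, N2=1, N3=0, N4=0, N5=1 → 1; observed 0. Eliminates N2 stuck-at-1, N3 stuck-at-0, N4 stuck-at-0, N5 stuck-at-1.
Only N1 stuck-at-0 is consistent with every test.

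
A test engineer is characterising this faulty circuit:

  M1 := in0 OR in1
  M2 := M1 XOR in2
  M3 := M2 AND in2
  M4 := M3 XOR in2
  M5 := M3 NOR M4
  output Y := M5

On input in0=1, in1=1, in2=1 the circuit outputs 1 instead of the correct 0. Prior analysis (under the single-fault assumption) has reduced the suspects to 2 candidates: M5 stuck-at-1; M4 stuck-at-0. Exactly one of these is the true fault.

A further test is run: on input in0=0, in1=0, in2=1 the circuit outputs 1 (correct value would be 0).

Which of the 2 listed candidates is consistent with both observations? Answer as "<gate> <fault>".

Evaluate each candidate on input in0=0, in1=0, in2=1:
  M5 stuck-at-1: M1=0, M2=1, M3=1, M4=0, M5=1 [stuck-at-1] → 1 — matches
  M4 stuck-at-0: M1=0, M2=1, M3=1, M4=0 [stuck-at-0], M5=0 → 0 — eliminated
Only M5 stuck-at-1 reproduces the observed 1.

M5 stuck-at-1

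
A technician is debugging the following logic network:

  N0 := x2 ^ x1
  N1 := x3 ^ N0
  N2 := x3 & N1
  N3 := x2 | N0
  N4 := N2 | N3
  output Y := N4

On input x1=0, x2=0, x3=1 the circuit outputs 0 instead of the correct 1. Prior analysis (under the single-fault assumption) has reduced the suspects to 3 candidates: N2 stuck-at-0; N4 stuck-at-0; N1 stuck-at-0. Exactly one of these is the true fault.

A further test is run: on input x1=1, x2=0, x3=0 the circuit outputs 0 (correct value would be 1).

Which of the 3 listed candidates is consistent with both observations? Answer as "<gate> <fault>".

N4 stuck-at-0

Evaluate each candidate on input x1=1, x2=0, x3=0:
  N2 stuck-at-0: N0=1, N1=1, N2=0 [stuck-at-0], N3=1, N4=1 → 1 — eliminated
  N4 stuck-at-0: N0=1, N1=1, N2=0, N3=1, N4=0 [stuck-at-0] → 0 — matches
  N1 stuck-at-0: N0=1, N1=0 [stuck-at-0], N2=0, N3=1, N4=1 → 1 — eliminated
Only N4 stuck-at-0 reproduces the observed 0.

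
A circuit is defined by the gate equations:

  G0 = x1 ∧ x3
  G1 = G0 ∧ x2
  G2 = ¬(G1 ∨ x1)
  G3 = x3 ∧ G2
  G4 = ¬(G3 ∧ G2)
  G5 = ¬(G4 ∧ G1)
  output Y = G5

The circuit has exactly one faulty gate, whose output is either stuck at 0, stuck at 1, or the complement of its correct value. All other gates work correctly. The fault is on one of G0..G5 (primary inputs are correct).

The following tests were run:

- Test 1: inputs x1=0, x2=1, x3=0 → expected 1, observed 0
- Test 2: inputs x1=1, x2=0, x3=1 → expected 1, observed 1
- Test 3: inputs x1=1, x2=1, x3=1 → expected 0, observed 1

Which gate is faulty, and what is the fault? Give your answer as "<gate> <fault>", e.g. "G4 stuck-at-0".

G0 inverted output

Fault-free values for test 1 (x1=0, x2=1, x3=0): G0=0, G1=0, G2=1, G3=0, G4=1, G5=1, giving Y=1. Observed 0.
Test 1: faults giving observed 0 are {G0 stuck-at-1, G0 inverted output, G1 stuck-at-1, G1 inverted output, G5 stuck-at-0, G5 inverted output}.
Test 2 (x1=1, x2=0, x3=1): fault-free G0=1, G1=0, G2=0, G3=0, G4=1, G5=1 → 1; observed 1. Eliminates G1 stuck-at-1, G1 inverted output, G5 stuck-at-0, G5 inverted output.
Test 3 (x1=1, x2=1, x3=1): fault-free G0=1, G1=1, G2=0, G3=0, G4=1, G5=0 → 0; observed 1. Eliminates G0 stuck-at-1.
Only G0 inverted output is consistent with every test.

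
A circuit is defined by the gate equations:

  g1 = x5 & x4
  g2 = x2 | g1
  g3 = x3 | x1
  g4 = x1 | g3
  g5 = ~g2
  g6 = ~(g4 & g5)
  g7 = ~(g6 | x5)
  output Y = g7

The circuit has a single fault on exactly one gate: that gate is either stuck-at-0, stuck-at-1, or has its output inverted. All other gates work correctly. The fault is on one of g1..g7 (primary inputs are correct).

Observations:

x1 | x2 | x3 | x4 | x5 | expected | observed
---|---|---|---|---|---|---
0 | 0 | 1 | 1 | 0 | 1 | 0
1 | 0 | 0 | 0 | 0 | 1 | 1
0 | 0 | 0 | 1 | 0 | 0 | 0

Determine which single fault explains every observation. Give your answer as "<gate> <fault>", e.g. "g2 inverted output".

g3 stuck-at-0

Fault-free values for test 1 (x1=0, x2=0, x3=1, x4=1, x5=0): g1=0, g2=0, g3=1, g4=1, g5=1, g6=0, g7=1, giving Y=1. Observed 0.
Test 1: faults giving observed 0 are {g1 stuck-at-1, g1 inverted output, g2 stuck-at-1, g2 inverted output, g3 stuck-at-0, g3 inverted output, g4 stuck-at-0, g4 inverted output, g5 stuck-at-0, g5 inverted output, g6 stuck-at-1, g6 inverted output, g7 stuck-at-0, g7 inverted output}.
Test 2 (x1=1, x2=0, x3=0, x4=0, x5=0): fault-free g1=0, g2=0, g3=1, g4=1, g5=1, g6=0, g7=1 → 1; observed 1. Eliminates g1 stuck-at-1, g1 inverted output, g2 stuck-at-1, g2 inverted output, g4 stuck-at-0, g4 inverted output, g5 stuck-at-0, g5 inverted output, g6 stuck-at-1, g6 inverted output, g7 stuck-at-0, g7 inverted output.
Test 3 (x1=0, x2=0, x3=0, x4=1, x5=0): fault-free g1=0, g2=0, g3=0, g4=0, g5=1, g6=1, g7=0 → 0; observed 0. Eliminates g3 inverted output.
Only g3 stuck-at-0 is consistent with every test.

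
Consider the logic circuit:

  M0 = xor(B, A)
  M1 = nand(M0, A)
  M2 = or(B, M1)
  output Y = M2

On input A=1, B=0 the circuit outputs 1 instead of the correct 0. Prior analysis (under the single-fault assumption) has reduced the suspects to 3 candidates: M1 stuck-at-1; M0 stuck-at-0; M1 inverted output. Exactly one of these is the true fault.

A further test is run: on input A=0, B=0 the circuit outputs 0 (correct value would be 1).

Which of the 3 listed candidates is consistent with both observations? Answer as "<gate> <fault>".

M1 inverted output

Evaluate each candidate on input A=0, B=0:
  M1 stuck-at-1: M0=0, M1=1 [stuck-at-1], M2=1 → 1 — eliminated
  M0 stuck-at-0: M0=0 [stuck-at-0], M1=1, M2=1 → 1 — eliminated
  M1 inverted output: M0=0, M1=0 [inverted output], M2=0 → 0 — matches
Only M1 inverted output reproduces the observed 0.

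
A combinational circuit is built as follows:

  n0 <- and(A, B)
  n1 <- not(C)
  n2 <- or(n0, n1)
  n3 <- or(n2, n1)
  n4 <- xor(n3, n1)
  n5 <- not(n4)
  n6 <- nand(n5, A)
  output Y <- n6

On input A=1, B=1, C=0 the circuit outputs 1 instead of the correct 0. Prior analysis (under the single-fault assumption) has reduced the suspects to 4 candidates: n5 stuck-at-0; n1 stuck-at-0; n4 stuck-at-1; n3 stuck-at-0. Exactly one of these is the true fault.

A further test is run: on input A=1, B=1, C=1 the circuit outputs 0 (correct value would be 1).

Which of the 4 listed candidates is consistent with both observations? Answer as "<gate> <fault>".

Evaluate each candidate on input A=1, B=1, C=1:
  n5 stuck-at-0: n0=1, n1=0, n2=1, n3=1, n4=1, n5=0 [stuck-at-0], n6=1 → 1 — eliminated
  n1 stuck-at-0: n0=1, n1=0 [stuck-at-0], n2=1, n3=1, n4=1, n5=0, n6=1 → 1 — eliminated
  n4 stuck-at-1: n0=1, n1=0, n2=1, n3=1, n4=1 [stuck-at-1], n5=0, n6=1 → 1 — eliminated
  n3 stuck-at-0: n0=1, n1=0, n2=1, n3=0 [stuck-at-0], n4=0, n5=1, n6=0 → 0 — matches
Only n3 stuck-at-0 reproduces the observed 0.

n3 stuck-at-0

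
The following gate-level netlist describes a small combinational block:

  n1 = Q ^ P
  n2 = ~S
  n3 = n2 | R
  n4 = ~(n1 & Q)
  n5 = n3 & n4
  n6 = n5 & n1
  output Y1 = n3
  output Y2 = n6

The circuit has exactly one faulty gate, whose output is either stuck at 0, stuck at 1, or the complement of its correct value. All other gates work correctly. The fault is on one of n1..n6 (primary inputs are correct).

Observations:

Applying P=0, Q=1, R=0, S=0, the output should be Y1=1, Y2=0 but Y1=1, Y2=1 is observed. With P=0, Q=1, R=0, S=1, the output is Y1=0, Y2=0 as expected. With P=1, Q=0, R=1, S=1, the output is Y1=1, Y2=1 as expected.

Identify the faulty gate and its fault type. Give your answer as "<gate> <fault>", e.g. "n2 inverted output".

n4 stuck-at-1

Fault-free values for test 1 (P=0, Q=1, R=0, S=0): n1=1, n2=1, n3=1, n4=0, n5=0, n6=0, giving Y1=1, Y2=0. Observed Y1=1, Y2=1.
Test 1: faults giving observed Y1=1, Y2=1 are {n4 stuck-at-1, n4 inverted output, n5 stuck-at-1, n5 inverted output, n6 stuck-at-1, n6 inverted output}.
Test 2 (P=0, Q=1, R=0, S=1): fault-free n1=1, n2=0, n3=0, n4=0, n5=0, n6=0 → Y1=0, Y2=0; observed Y1=0, Y2=0. Eliminates n5 stuck-at-1, n5 inverted output, n6 stuck-at-1, n6 inverted output.
Test 3 (P=1, Q=0, R=1, S=1): fault-free n1=1, n2=0, n3=1, n4=1, n5=1, n6=1 → Y1=1, Y2=1; observed Y1=1, Y2=1. Eliminates n4 inverted output.
Only n4 stuck-at-1 is consistent with every test.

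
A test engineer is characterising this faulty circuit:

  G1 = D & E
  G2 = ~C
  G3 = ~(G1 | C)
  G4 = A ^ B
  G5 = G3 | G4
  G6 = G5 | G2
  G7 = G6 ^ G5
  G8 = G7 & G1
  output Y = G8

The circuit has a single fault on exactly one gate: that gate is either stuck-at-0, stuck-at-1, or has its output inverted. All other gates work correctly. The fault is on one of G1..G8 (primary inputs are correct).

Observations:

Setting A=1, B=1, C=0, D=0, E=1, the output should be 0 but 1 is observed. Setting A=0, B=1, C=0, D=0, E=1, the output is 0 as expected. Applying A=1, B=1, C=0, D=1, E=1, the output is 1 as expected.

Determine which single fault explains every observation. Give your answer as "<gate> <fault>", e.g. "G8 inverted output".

G1 stuck-at-1

Fault-free values for test 1 (A=1, B=1, C=0, D=0, E=1): G1=0, G2=1, G3=1, G4=0, G5=1, G6=1, G7=0, G8=0, giving Y=0. Observed 1.
Test 1: faults giving observed 1 are {G1 stuck-at-1, G1 inverted output, G8 stuck-at-1, G8 inverted output}.
Test 2 (A=0, B=1, C=0, D=0, E=1): fault-free G1=0, G2=1, G3=1, G4=1, G5=1, G6=1, G7=0, G8=0 → 0; observed 0. Eliminates G8 stuck-at-1, G8 inverted output.
Test 3 (A=1, B=1, C=0, D=1, E=1): fault-free G1=1, G2=1, G3=0, G4=0, G5=0, G6=1, G7=1, G8=1 → 1; observed 1. Eliminates G1 inverted output.
Only G1 stuck-at-1 is consistent with every test.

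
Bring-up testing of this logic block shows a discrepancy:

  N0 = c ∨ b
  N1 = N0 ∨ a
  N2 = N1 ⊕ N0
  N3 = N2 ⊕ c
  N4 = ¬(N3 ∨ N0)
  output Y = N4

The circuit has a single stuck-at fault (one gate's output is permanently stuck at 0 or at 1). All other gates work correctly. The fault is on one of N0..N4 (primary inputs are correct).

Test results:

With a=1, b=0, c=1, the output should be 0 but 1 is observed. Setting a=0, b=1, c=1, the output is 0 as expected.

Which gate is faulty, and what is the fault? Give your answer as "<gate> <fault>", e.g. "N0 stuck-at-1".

N0 stuck-at-0

Fault-free values for test 1 (a=1, b=0, c=1): N0=1, N1=1, N2=0, N3=1, N4=0, giving Y=0. Observed 1.
Test 1: faults giving observed 1 are {N0 stuck-at-0, N4 stuck-at-1}.
Test 2 (a=0, b=1, c=1): fault-free N0=1, N1=1, N2=0, N3=1, N4=0 → 0; observed 0. Eliminates N4 stuck-at-1.
Only N0 stuck-at-0 is consistent with every test.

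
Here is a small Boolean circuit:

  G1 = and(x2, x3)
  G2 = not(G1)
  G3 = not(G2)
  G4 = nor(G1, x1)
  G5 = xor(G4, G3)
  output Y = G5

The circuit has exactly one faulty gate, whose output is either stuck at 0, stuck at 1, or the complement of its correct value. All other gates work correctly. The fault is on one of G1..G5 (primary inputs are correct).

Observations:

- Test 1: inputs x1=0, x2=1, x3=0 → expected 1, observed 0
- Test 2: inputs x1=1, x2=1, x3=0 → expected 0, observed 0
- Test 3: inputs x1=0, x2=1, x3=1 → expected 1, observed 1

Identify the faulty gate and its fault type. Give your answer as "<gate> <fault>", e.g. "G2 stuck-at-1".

G4 stuck-at-0

Fault-free values for test 1 (x1=0, x2=1, x3=0): G1=0, G2=1, G3=0, G4=1, G5=1, giving Y=1. Observed 0.
Test 1: faults giving observed 0 are {G2 stuck-at-0, G2 inverted output, G3 stuck-at-1, G3 inverted output, G4 stuck-at-0, G4 inverted output, G5 stuck-at-0, G5 inverted output}.
Test 2 (x1=1, x2=1, x3=0): fault-free G1=0, G2=1, G3=0, G4=0, G5=0 → 0; observed 0. Eliminates G2 stuck-at-0, G2 inverted output, G3 stuck-at-1, G3 inverted output, G4 inverted output, G5 inverted output.
Test 3 (x1=0, x2=1, x3=1): fault-free G1=1, G2=0, G3=1, G4=0, G5=1 → 1; observed 1. Eliminates G5 stuck-at-0.
Only G4 stuck-at-0 is consistent with every test.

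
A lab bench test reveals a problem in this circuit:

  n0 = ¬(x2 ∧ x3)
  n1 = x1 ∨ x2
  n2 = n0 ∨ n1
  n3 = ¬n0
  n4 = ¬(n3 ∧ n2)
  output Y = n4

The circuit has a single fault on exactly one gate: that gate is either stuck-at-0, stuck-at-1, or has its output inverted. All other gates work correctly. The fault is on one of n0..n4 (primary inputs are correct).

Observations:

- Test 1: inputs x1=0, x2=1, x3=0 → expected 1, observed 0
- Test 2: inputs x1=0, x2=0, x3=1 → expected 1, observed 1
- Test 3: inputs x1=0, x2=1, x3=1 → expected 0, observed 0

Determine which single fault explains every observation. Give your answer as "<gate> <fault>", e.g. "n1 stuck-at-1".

Fault-free values for test 1 (x1=0, x2=1, x3=0): n0=1, n1=1, n2=1, n3=0, n4=1, giving Y=1. Observed 0.
Test 1: faults giving observed 0 are {n0 stuck-at-0, n0 inverted output, n3 stuck-at-1, n3 inverted output, n4 stuck-at-0, n4 inverted output}.
Test 2 (x1=0, x2=0, x3=1): fault-free n0=1, n1=0, n2=1, n3=0, n4=1 → 1; observed 1. Eliminates n3 stuck-at-1, n3 inverted output, n4 stuck-at-0, n4 inverted output.
Test 3 (x1=0, x2=1, x3=1): fault-free n0=0, n1=1, n2=1, n3=1, n4=0 → 0; observed 0. Eliminates n0 inverted output.
Only n0 stuck-at-0 is consistent with every test.

n0 stuck-at-0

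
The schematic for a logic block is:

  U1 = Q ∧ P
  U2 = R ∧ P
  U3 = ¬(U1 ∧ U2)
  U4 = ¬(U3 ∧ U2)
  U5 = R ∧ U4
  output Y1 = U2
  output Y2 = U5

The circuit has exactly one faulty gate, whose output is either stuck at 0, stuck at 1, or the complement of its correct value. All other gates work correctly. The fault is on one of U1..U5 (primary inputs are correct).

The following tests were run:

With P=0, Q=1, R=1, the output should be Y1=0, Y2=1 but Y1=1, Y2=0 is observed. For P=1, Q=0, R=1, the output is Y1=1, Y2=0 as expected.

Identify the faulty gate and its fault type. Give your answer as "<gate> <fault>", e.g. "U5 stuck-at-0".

Fault-free values for test 1 (P=0, Q=1, R=1): U1=0, U2=0, U3=1, U4=1, U5=1, giving Y1=0, Y2=1. Observed Y1=1, Y2=0.
Test 1: faults giving observed Y1=1, Y2=0 are {U2 stuck-at-1, U2 inverted output}.
Test 2 (P=1, Q=0, R=1): fault-free U1=0, U2=1, U3=1, U4=0, U5=0 → Y1=1, Y2=0; observed Y1=1, Y2=0. Eliminates U2 inverted output.
Only U2 stuck-at-1 is consistent with every test.

U2 stuck-at-1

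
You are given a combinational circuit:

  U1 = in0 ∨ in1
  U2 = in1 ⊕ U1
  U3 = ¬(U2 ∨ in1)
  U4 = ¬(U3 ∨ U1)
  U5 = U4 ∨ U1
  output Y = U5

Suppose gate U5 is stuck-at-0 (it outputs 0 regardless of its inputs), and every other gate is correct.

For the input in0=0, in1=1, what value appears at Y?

Propagate with U5 forced: U1=1, U2=0, U3=0, U4=0, U5=0 [stuck-at-0].
So Y = 0. (Without the fault it would be 1.)

0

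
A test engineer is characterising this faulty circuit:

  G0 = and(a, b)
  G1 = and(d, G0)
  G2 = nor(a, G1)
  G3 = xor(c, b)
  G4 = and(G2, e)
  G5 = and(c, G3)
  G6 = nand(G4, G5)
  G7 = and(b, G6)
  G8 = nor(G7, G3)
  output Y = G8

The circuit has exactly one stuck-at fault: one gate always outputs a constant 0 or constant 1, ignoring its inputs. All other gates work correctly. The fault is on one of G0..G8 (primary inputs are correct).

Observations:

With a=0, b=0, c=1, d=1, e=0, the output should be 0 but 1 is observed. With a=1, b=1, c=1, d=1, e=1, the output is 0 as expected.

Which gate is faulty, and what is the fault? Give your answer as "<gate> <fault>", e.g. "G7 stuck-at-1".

G3 stuck-at-0

Fault-free values for test 1 (a=0, b=0, c=1, d=1, e=0): G0=0, G1=0, G2=1, G3=1, G4=0, G5=1, G6=1, G7=0, G8=0, giving Y=0. Observed 1.
Test 1: faults giving observed 1 are {G3 stuck-at-0, G8 stuck-at-1}.
Test 2 (a=1, b=1, c=1, d=1, e=1): fault-free G0=1, G1=1, G2=0, G3=0, G4=0, G5=0, G6=1, G7=1, G8=0 → 0; observed 0. Eliminates G8 stuck-at-1.
Only G3 stuck-at-0 is consistent with every test.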